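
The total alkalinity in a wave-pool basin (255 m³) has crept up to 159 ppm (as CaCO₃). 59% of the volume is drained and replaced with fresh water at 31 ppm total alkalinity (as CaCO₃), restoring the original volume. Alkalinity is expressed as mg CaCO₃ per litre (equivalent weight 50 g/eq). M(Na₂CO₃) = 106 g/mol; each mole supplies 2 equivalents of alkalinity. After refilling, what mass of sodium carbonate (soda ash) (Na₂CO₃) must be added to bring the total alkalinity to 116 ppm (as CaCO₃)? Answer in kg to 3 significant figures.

8.79 kg

Volume: 255 m³ = 255,000 L.
After draining 59% and refilling: 159 × 0.41 + 31 × 0.59 = 83.48 ppm.
Deficit to target: 116 − 83.48 = 32.52 mg/L.
As CaCO₃: 32.52 mg/L × 255,000 L = 8293 g; ÷ 50 g/eq ÷ 2 = 82.93 mol Na₂CO₃.
Mass: 82.93 × 106 = 8790 g.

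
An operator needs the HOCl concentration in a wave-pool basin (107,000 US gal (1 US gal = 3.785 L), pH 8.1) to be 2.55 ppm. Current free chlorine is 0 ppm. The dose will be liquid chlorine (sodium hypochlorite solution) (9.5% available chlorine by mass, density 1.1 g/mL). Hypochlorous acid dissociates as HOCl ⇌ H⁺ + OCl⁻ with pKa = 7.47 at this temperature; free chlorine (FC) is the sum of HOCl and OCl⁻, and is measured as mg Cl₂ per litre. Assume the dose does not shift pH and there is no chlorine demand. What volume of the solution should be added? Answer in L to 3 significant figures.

Volume: 107,000 US gal × 3.785 L/gal = 404,995 L.
[OCl⁻]/[HOCl] = 10^(pH − pKa) = 10^(8.1 − 7.47) = 4.266; fraction as HOCl = 1/(1 + 4.266) = 0.1899.
Free chlorine required for 2.55 ppm HOCl: 2.55 / 0.1899 = 13.43 ppm.
FC to add: 13.43 − 0 = 13.43 mg/L as Cl₂.
Cl₂ equivalent: 13.43 mg/L × 404,995 L = 5438 g.
Product at 9.5% available Cl: 5438 / 0.095 = 57,240 g.
Volume: 57,240 g ÷ 1.1 g/mL = 52,040 mL.

52.0 L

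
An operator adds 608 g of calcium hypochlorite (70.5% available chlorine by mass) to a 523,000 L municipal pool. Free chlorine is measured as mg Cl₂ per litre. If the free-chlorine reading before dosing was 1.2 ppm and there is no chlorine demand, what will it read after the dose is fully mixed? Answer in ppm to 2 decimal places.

2.02 ppm

Available chlorine delivered: 608 g × 0.705 = 428.6 g as Cl₂.
Concentration rise: 428.6 g / 523,000 L = 0.8196 mg/L = 0.82 ppm.
Final FC: 1.2 + 0.82 = 2.02 ppm.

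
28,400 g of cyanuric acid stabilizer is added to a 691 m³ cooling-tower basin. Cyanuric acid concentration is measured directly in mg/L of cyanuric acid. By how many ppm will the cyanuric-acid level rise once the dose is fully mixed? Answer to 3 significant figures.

41.1 ppm

Volume: 691 m³ = 691,000 L.
Rise: 28,400 g / 691,000 L × 1000 = 41.1 mg/L.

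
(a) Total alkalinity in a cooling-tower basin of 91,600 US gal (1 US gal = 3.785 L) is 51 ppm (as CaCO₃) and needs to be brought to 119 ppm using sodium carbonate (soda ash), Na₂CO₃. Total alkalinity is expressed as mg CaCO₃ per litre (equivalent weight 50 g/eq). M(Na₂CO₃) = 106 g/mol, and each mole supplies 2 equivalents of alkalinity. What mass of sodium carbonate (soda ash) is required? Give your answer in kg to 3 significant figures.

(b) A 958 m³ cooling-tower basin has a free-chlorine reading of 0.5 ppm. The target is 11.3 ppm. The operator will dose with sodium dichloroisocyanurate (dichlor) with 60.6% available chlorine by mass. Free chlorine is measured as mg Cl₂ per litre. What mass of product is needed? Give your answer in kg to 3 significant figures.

(a) Volume: 91,600 US gal × 3.785 L/gal = 346,706 L.
(a) Alkalinity to add: (119 − 51) = 68 mg/L as CaCO₃ × 346,706 L = 23,580 g as CaCO₃.
(a) Equivalents: 23,580 g ÷ 50 g/eq = 471.5 eq.
(a) Each mole of Na₂CO₃ supplies 2 eq, so 471.5 / 2 = 235.8 mol.
(a) Mass: 235.8 mol × 106 g/mol = 24,990 g.

(b) Volume: 958 m³ = 958,000 L.
(b) Chlorine deficit: 11.3 − 0.5 = 10.8 ppm = 10.8 mg/L as Cl₂.
(b) Cl₂ equivalent needed: 10.8 mg/L × 958,000 L = 10,350,000 mg = 10,350 g.
(b) Product at 60.6% available chlorine: 10,350 / 0.606 = 17,070 g.

(a) 25.0 kg; (b) 17.1 kg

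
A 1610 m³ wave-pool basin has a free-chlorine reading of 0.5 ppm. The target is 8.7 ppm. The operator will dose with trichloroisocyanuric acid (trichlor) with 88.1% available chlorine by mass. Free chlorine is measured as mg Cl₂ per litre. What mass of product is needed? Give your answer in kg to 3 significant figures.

15.0 kg

Volume: 1610 m³ = 1,610,000 L.
Chlorine deficit: 8.7 − 0.5 = 8.2 ppm = 8.2 mg/L as Cl₂.
Cl₂ equivalent needed: 8.2 mg/L × 1,610,000 L = 13,200,000 mg = 13,200 g.
Product at 88.1% available chlorine: 13,200 / 0.881 = 14,990 g.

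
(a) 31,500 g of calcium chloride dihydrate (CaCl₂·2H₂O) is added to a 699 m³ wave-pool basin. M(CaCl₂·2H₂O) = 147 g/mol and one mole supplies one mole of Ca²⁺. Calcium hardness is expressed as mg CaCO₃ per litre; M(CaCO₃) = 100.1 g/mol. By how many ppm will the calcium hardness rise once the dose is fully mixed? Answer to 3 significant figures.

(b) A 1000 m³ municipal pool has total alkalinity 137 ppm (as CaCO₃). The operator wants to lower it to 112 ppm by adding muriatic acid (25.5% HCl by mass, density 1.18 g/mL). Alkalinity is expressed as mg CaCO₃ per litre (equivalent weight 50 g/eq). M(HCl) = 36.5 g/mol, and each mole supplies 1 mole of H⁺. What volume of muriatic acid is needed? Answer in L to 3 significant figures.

(a) Volume: 699 m³ = 699,000 L.
(a) Moles of Ca²⁺: 31,500 g ÷ 147 g/mol = 214.3 mol.
(a) As CaCO₃: 214.3 mol × 100.1 g/mol = 21,450 g.
(a) Rise: 21,450 g / 699,000 L × 1000 = 30.69 mg/L.

(b) Volume: 1000 m³ = 1,000,000 L.
(b) Alkalinity to neutralize: (137 − 112) = 25 mg/L as CaCO₃ × 1,000,000 L = 25,000 g as CaCO₃.
(b) Equivalents of H⁺ required: 25,000 ÷ 50 g/eq = 500 eq = 500 mol HCl.
(b) Mass of HCl: 500 × 36.5 = 18,250 g.
(b) Mass of 25.5% solution: 18,250 / 0.255 = 71,570 g.
(b) Volume: 71,570 g ÷ 1.18 g/mL = 60,650 mL.

(a) 30.7 ppm; (b) 60.7 L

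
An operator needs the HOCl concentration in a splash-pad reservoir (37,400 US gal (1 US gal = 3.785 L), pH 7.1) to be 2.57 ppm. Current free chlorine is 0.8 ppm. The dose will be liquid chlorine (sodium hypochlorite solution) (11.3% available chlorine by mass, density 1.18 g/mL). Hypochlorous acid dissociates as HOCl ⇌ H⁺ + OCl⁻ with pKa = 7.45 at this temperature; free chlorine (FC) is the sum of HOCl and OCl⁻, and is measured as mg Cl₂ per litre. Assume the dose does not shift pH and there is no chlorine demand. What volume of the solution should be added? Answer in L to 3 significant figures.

Volume: 37,400 US gal × 3.785 L/gal = 141,559 L.
[OCl⁻]/[HOCl] = 10^(pH − pKa) = 10^(7.1 − 7.45) = 0.4467; fraction as HOCl = 1/(1 + 0.4467) = 0.6912.
Free chlorine required for 2.57 ppm HOCl: 2.57 / 0.6912 = 3.718 ppm.
FC to add: 3.718 − 0.8 = 2.918 mg/L as Cl₂.
Cl₂ equivalent: 2.918 mg/L × 141,559 L = 413.1 g.
Product at 11.3% available Cl: 413.1 / 0.113 = 3655 g.
Volume: 3655 g ÷ 1.18 g/mL = 3098 mL.

3.10 L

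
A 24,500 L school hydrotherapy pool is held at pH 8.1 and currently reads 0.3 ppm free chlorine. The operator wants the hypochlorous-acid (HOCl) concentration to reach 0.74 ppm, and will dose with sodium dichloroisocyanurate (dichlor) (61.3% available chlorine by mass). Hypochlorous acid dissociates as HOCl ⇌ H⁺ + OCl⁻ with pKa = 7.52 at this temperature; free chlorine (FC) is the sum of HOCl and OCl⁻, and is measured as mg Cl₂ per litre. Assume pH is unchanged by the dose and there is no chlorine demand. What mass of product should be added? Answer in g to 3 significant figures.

130 g

[OCl⁻]/[HOCl] = 10^(pH − pKa) = 10^(8.1 − 7.52) = 3.802; fraction as HOCl = 1/(1 + 3.802) = 0.2083.
Free chlorine required for 0.74 ppm HOCl: 0.74 / 0.2083 = 3.553 ppm.
FC to add: 3.553 − 0.3 = 3.253 mg/L as Cl₂.
Cl₂ equivalent: 3.253 mg/L × 24,500 L = 79.71 g.
Product at 61.3% available Cl: 79.71 / 0.613 = 130 g.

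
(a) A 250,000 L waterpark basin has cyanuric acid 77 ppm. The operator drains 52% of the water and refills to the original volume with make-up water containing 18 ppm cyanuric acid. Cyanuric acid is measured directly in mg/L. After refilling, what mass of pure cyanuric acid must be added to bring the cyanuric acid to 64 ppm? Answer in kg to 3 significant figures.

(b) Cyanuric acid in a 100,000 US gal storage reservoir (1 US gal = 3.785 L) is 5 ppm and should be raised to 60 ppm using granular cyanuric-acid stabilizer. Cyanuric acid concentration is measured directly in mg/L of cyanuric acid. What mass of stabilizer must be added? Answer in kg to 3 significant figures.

(a) After draining 52% and refilling: 77 × 0.48 + 18 × 0.52 = 46.32 ppm.
(a) Deficit to target: 64 − 46.32 = 17.68 mg/L.
(a) Mass: 17.68 mg/L × 250,000 L = 4420 g cyanuric acid.

(b) Volume: 100,000 US gal × 3.785 L/gal = 378,500 L.
(b) CYA to add: (60 − 5) = 55 mg/L × 378,500 L = 20,820 g cyanuric acid.

(a) 4.42 kg; (b) 20.8 kg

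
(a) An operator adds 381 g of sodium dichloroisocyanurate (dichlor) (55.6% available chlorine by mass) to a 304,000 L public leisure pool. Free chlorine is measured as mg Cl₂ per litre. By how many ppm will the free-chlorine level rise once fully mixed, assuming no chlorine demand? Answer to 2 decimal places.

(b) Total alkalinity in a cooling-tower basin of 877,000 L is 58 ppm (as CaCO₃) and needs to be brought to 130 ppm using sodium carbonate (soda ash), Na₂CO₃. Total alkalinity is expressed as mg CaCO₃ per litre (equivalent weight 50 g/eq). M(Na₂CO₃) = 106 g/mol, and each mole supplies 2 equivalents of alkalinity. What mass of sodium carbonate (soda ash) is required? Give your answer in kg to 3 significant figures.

(a) 0.70 ppm; (b) 66.9 kg

(a) Available chlorine delivered: 381 g × 0.556 = 211.8 g as Cl₂.
(a) Concentration rise: 211.8 g / 304,000 L = 0.6968 mg/L = 0.70 ppm.

(b) Alkalinity to add: (130 − 58) = 72 mg/L as CaCO₃ × 877,000 L = 63,140 g as CaCO₃.
(b) Equivalents: 63,140 g ÷ 50 g/eq = 1263 eq.
(b) Each mole of Na₂CO₃ supplies 2 eq, so 1263 / 2 = 631.4 mol.
(b) Mass: 631.4 mol × 106 g/mol = 66,930 g.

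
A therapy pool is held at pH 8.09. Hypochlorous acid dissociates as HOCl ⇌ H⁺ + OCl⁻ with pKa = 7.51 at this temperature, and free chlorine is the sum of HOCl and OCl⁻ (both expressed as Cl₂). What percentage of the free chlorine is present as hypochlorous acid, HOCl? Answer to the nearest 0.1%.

20.8%

[OCl⁻]/[HOCl] = 10^(pH − pKa) = 10^(8.09 − 7.51) = 10^0.58 = 3.802.
Fraction as HOCl = 1 / (1 + 3.802) = 0.2083.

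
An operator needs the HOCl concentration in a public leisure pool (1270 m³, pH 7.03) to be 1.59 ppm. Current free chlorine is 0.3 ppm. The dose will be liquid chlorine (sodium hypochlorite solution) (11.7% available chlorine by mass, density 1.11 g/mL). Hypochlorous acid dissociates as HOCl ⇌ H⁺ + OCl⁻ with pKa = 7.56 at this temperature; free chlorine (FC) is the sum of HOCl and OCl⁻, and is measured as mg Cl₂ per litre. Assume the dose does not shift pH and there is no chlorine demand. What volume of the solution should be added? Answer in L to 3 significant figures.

17.2 L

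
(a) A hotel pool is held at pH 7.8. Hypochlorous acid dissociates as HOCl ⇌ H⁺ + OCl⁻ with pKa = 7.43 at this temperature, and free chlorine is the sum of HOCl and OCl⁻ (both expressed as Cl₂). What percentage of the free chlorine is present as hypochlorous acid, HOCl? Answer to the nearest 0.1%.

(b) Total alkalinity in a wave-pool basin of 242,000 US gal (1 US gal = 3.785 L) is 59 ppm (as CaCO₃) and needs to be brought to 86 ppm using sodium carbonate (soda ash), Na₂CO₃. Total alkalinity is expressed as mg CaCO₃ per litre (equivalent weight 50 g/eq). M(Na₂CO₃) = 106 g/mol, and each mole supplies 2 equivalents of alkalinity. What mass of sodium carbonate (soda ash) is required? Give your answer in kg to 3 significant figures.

(a) 29.9%; (b) 26.2 kg

(a) [OCl⁻]/[HOCl] = 10^(pH − pKa) = 10^(7.8 − 7.43) = 10^0.37 = 2.344.
(a) Fraction as HOCl = 1 / (1 + 2.344) = 0.299.

(b) Volume: 242,000 US gal × 3.785 L/gal = 915,970 L.
(b) Alkalinity to add: (86 − 59) = 27 mg/L as CaCO₃ × 915,970 L = 24,730 g as CaCO₃.
(b) Equivalents: 24,730 g ÷ 50 g/eq = 494.6 eq.
(b) Each mole of Na₂CO₃ supplies 2 eq, so 494.6 / 2 = 247.3 mol.
(b) Mass: 247.3 mol × 106 g/mol = 26,220 g.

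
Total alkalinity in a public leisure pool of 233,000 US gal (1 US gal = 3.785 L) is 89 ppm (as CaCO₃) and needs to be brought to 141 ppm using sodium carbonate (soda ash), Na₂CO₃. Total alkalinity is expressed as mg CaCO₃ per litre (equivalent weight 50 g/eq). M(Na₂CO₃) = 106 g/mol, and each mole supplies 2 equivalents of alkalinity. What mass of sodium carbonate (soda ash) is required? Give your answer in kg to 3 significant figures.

Volume: 233,000 US gal × 3.785 L/gal = 881,905 L.
Alkalinity to add: (141 − 89) = 52 mg/L as CaCO₃ × 881,905 L = 45,860 g as CaCO₃.
Equivalents: 45,860 g ÷ 50 g/eq = 917.2 eq.
Each mole of Na₂CO₃ supplies 2 eq, so 917.2 / 2 = 458.6 mol.
Mass: 458.6 mol × 106 g/mol = 48,610 g.

48.6 kg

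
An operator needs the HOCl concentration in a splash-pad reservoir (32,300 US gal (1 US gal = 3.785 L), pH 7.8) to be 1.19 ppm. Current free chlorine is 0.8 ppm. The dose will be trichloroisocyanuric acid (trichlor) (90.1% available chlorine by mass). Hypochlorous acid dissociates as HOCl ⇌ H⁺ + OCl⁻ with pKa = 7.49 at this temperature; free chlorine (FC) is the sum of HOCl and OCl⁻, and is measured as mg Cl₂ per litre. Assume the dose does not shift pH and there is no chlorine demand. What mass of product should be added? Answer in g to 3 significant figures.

383 g

Volume: 32,300 US gal × 3.785 L/gal = 122,256 L.
[OCl⁻]/[HOCl] = 10^(pH − pKa) = 10^(7.8 − 7.49) = 2.042; fraction as HOCl = 1/(1 + 2.042) = 0.3288.
Free chlorine required for 1.19 ppm HOCl: 1.19 / 0.3288 = 3.62 ppm.
FC to add: 3.62 − 0.8 = 2.82 mg/L as Cl₂.
Cl₂ equivalent: 2.82 mg/L × 122,256 L = 344.7 g.
Product at 90.1% available Cl: 344.7 / 0.901 = 382.6 g.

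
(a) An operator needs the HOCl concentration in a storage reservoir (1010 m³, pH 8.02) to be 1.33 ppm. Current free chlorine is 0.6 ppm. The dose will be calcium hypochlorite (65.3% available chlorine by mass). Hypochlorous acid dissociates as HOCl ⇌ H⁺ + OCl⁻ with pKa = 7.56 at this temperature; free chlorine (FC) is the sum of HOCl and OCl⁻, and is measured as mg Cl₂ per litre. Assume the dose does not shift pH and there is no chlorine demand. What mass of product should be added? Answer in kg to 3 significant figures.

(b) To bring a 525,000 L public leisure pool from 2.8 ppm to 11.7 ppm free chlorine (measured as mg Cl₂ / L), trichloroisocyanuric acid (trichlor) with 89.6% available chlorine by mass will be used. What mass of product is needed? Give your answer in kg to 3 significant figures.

(a) Volume: 1010 m³ = 1,010,000 L.
(a) [OCl⁻]/[HOCl] = 10^(pH − pKa) = 10^(8.02 − 7.56) = 2.884; fraction as HOCl = 1/(1 + 2.884) = 0.2575.
(a) Free chlorine required for 1.33 ppm HOCl: 1.33 / 0.2575 = 5.166 ppm.
(a) FC to add: 5.166 − 0.6 = 4.566 mg/L as Cl₂.
(a) Cl₂ equivalent: 4.566 mg/L × 1,010,000 L = 4611 g.
(a) Product at 65.3% available Cl: 4611 / 0.653 = 7062 g.

(b) Chlorine deficit: 11.7 − 2.8 = 8.9 ppm = 8.9 mg/L as Cl₂.
(b) Cl₂ equivalent needed: 8.9 mg/L × 525,000 L = 4,672,000 mg = 4672 g.
(b) Product at 89.6% available chlorine: 4672 / 0.896 = 5215 g.

(a) 7.06 kg; (b) 5.21 kg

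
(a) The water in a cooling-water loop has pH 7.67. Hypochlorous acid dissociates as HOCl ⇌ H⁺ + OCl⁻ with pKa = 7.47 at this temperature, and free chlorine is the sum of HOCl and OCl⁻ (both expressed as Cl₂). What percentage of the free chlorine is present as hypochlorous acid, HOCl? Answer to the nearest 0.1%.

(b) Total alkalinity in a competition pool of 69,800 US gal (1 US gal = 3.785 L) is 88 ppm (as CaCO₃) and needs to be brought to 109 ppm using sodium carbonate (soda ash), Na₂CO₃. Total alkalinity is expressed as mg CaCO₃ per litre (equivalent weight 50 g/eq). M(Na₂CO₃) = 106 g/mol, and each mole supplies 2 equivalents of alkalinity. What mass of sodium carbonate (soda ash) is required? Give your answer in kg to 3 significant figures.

(a) [OCl⁻]/[HOCl] = 10^(pH − pKa) = 10^(7.67 − 7.47) = 10^0.20 = 1.585.
(a) Fraction as HOCl = 1 / (1 + 1.585) = 0.3869.

(b) Volume: 69,800 US gal × 3.785 L/gal = 264,193 L.
(b) Alkalinity to add: (109 − 88) = 21 mg/L as CaCO₃ × 264,193 L = 5548 g as CaCO₃.
(b) Equivalents: 5548 g ÷ 50 g/eq = 111 eq.
(b) Each mole of Na₂CO₃ supplies 2 eq, so 111 / 2 = 55.48 mol.
(b) Mass: 55.48 mol × 106 g/mol = 5881 g.

(a) 38.7%; (b) 5.88 kg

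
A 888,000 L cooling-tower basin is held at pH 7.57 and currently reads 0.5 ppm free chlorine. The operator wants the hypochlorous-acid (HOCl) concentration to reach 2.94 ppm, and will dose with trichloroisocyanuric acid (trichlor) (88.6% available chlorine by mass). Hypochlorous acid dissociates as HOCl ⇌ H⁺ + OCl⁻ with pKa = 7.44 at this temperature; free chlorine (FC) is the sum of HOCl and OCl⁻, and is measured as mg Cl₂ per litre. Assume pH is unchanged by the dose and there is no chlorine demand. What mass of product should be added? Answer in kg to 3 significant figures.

6.42 kg

[OCl⁻]/[HOCl] = 10^(pH − pKa) = 10^(7.57 − 7.44) = 1.349; fraction as HOCl = 1/(1 + 1.349) = 0.4257.
Free chlorine required for 2.94 ppm HOCl: 2.94 / 0.4257 = 6.906 ppm.
FC to add: 6.906 − 0.5 = 6.406 mg/L as Cl₂.
Cl₂ equivalent: 6.406 mg/L × 888,000 L = 5688 g.
Product at 88.6% available Cl: 5688 / 0.886 = 6420 g.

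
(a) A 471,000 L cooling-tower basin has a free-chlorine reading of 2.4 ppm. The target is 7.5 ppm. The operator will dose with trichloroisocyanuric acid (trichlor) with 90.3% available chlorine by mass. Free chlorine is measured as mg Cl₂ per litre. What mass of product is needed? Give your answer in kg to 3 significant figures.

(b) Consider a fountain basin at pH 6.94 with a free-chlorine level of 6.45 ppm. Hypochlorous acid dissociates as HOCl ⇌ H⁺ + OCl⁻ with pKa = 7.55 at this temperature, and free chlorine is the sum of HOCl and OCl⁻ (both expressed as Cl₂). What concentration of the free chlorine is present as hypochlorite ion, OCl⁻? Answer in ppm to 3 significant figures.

(a) 2.66 kg; (b) 1.27 ppm

(a) Chlorine deficit: 7.5 − 2.4 = 5.1 ppm = 5.1 mg/L as Cl₂.
(a) Cl₂ equivalent needed: 5.1 mg/L × 471,000 L = 2,402,000 mg = 2402 g.
(a) Product at 90.3% available chlorine: 2402 / 0.903 = 2660 g.

(b) [OCl⁻]/[HOCl] = 10^(pH − pKa) = 10^(6.94 − 7.55) = 10^-0.61 = 0.2455.
(b) Fraction as HOCl = 1 / (1 + 0.2455) = 0.8029.
(b) OCl⁻ = (1 − 0.8029) × 6.45 ppm = 1.271 ppm.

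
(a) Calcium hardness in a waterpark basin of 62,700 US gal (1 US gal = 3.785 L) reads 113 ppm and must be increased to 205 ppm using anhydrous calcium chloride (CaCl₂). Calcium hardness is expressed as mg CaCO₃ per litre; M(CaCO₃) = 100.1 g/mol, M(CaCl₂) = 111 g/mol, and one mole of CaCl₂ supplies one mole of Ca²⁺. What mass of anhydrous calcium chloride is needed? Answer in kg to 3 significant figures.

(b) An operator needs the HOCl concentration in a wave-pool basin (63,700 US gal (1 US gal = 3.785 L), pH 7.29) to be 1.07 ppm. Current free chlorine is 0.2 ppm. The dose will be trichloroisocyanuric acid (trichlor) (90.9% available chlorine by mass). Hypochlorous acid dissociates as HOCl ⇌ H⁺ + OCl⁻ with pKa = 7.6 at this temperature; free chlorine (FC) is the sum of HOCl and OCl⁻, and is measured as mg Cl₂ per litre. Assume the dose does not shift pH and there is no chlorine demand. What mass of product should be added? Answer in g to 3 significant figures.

(a) Volume: 62,700 US gal × 3.785 L/gal = 237,320 L.
(a) Hardness to add: (205 − 113) = 92 mg/L as CaCO₃ × 237,320 L = 21,830 g as CaCO₃.
(a) Moles of Ca²⁺ (1 mol Ca²⁺ ≡ 1 mol CaCO₃): 21,830 / 100.1 g/mol = 218.1 mol.
(a) Mass of CaCl₂: 218.1 × 111 = 24,210 g.

(b) Volume: 63,700 US gal × 3.785 L/gal = 241,104 L.
(b) [OCl⁻]/[HOCl] = 10^(pH − pKa) = 10^(7.29 − 7.6) = 0.4898; fraction as HOCl = 1/(1 + 0.4898) = 0.6712.
(b) Free chlorine required for 1.07 ppm HOCl: 1.07 / 0.6712 = 1.594 ppm.
(b) FC to add: 1.594 − 0.2 = 1.394 mg/L as Cl₂.
(b) Cl₂ equivalent: 1.394 mg/L × 241,104 L = 336.1 g.
(b) Product at 90.9% available Cl: 336.1 / 0.909 = 369.8 g.

(a) 24.2 kg; (b) 370 g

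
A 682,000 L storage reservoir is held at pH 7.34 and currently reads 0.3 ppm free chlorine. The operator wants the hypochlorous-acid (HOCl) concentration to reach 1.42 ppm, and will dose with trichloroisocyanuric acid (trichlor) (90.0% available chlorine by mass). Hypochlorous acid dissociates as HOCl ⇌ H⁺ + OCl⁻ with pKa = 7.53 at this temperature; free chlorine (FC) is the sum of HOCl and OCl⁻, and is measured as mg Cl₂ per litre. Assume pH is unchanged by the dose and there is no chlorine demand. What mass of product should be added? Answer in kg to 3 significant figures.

1.54 kg

[OCl⁻]/[HOCl] = 10^(pH − pKa) = 10^(7.34 − 7.53) = 0.6457; fraction as HOCl = 1/(1 + 0.6457) = 0.6077.
Free chlorine required for 1.42 ppm HOCl: 1.42 / 0.6077 = 2.337 ppm.
FC to add: 2.337 − 0.3 = 2.037 mg/L as Cl₂.
Cl₂ equivalent: 2.037 mg/L × 682,000 L = 1389 g.
Product at 90.0% available Cl: 1389 / 0.9 = 1543 g.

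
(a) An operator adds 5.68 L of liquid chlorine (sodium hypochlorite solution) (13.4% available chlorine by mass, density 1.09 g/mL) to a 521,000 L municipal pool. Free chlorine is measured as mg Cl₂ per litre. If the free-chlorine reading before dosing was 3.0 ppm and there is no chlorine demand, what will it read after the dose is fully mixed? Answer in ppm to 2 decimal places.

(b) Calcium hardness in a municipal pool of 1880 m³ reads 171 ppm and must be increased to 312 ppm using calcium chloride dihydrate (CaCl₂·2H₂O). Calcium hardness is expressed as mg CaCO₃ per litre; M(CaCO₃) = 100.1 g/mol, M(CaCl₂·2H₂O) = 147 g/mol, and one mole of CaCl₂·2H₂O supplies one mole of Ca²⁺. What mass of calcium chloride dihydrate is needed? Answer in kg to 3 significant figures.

(a) 4.59 ppm; (b) 389 kg

(a) Mass of solution: 5.68 L × 1000 mL/L × 1.09 g/mL = 6191 g.
(a) Available chlorine delivered: 6191 g × 0.134 = 829.6 g as Cl₂.
(a) Concentration rise: 829.6 g / 521,000 L = 1.592 mg/L = 1.59 ppm.
(a) Final FC: 3.0 + 1.59 = 4.59 ppm.

(b) Volume: 1880 m³ = 1,880,000 L.
(b) Hardness to add: (312 − 171) = 141 mg/L as CaCO₃ × 1,880,000 L = 265,100 g as CaCO₃.
(b) Moles of Ca²⁺ (1 mol Ca²⁺ ≡ 1 mol CaCO₃): 265,100 / 100.1 g/mol = 2648 mol.
(b) Mass of CaCl₂·2H₂O: 2648 × 147 = 389,300 g.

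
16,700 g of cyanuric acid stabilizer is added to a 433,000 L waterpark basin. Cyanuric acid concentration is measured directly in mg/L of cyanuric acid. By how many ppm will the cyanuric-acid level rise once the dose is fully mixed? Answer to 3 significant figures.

38.6 ppm

Rise: 16,700 g / 433,000 L × 1000 = 38.57 mg/L.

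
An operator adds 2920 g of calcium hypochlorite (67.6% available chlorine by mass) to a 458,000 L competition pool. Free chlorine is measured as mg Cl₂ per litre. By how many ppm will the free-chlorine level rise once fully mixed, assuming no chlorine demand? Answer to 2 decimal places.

4.31 ppm

Available chlorine delivered: 2920 g × 0.676 = 1974 g as Cl₂.
Concentration rise: 1974 g / 458,000 L = 4.31 mg/L = 4.31 ppm.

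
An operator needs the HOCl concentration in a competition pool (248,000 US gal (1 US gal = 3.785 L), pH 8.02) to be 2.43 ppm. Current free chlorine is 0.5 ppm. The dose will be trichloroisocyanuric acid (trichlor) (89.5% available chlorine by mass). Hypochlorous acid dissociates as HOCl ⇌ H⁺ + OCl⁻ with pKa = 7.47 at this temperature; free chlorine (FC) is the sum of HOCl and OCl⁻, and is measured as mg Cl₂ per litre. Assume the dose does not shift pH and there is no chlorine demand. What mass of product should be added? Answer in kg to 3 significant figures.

Volume: 248,000 US gal × 3.785 L/gal = 938,680 L.
[OCl⁻]/[HOCl] = 10^(pH − pKa) = 10^(8.02 − 7.47) = 3.548; fraction as HOCl = 1/(1 + 3.548) = 0.2199.
Free chlorine required for 2.43 ppm HOCl: 2.43 / 0.2199 = 11.05 ppm.
FC to add: 11.05 − 0.5 = 10.55 mg/L as Cl₂.
Cl₂ equivalent: 10.55 mg/L × 938,680 L = 9905 g.
Product at 89.5% available Cl: 9905 / 0.895 = 11,070 g.

11.1 kg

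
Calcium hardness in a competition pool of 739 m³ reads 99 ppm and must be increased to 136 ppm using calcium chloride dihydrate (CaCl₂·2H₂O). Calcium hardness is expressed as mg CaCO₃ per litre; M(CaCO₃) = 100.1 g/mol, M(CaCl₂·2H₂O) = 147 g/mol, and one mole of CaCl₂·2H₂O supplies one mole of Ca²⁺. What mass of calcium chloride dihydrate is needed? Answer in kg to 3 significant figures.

40.2 kg

Volume: 739 m³ = 739,000 L.
Hardness to add: (136 − 99) = 37 mg/L as CaCO₃ × 739,000 L = 27,340 g as CaCO₃.
Moles of Ca²⁺ (1 mol Ca²⁺ ≡ 1 mol CaCO₃): 27,340 / 100.1 g/mol = 273.2 mol.
Mass of CaCl₂·2H₂O: 273.2 × 147 = 40,150 g.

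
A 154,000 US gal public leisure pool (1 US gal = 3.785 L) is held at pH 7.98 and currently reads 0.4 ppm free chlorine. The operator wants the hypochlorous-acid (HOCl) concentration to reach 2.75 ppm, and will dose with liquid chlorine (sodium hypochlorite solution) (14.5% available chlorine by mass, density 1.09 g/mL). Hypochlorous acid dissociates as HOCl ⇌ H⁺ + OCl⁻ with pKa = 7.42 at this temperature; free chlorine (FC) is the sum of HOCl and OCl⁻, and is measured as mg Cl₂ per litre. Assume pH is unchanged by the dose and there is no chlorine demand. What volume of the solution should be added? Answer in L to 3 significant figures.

45.5 L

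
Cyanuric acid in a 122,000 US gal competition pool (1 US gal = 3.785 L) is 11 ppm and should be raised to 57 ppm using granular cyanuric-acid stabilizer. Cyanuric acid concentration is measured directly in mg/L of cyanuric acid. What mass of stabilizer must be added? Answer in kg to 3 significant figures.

Volume: 122,000 US gal × 3.785 L/gal = 461,770 L.
CYA to add: (57 − 11) = 46 mg/L × 461,770 L = 21,240 g cyanuric acid.

21.2 kg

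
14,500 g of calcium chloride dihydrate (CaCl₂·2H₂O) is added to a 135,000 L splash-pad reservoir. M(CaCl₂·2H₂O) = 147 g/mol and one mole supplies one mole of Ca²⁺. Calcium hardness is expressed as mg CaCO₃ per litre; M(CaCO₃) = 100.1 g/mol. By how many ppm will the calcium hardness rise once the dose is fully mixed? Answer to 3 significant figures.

Moles of Ca²⁺: 14,500 g ÷ 147 g/mol = 98.64 mol.
As CaCO₃: 98.64 mol × 100.1 g/mol = 9874 g.
Rise: 9874 g / 135,000 L × 1000 = 73.14 mg/L.

73.1 ppm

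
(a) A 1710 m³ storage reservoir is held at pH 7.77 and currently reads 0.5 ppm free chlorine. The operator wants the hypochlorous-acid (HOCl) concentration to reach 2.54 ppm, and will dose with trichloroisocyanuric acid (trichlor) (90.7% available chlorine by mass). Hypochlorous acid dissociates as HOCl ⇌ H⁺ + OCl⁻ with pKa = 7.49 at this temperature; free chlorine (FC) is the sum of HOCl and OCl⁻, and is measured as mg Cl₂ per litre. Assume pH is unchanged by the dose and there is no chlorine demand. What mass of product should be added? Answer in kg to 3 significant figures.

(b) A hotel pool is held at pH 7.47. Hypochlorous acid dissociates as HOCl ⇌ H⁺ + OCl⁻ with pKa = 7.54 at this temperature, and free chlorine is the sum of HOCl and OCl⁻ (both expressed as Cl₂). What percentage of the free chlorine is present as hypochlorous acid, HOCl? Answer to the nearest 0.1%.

(a) Volume: 1710 m³ = 1,710,000 L.
(a) [OCl⁻]/[HOCl] = 10^(pH − pKa) = 10^(7.77 − 7.49) = 1.905; fraction as HOCl = 1/(1 + 1.905) = 0.3442.
(a) Free chlorine required for 2.54 ppm HOCl: 2.54 / 0.3442 = 7.38 ppm.
(a) FC to add: 7.38 − 0.5 = 6.88 mg/L as Cl₂.
(a) Cl₂ equivalent: 6.88 mg/L × 1,710,000 L = 11,760 g.
(a) Product at 90.7% available Cl: 11,760 / 0.907 = 12,970 g.

(b) [OCl⁻]/[HOCl] = 10^(pH − pKa) = 10^(7.47 − 7.54) = 10^-0.07 = 0.8511.
(b) Fraction as HOCl = 1 / (1 + 0.8511) = 0.5402.

(a) 13.0 kg; (b) 54.0%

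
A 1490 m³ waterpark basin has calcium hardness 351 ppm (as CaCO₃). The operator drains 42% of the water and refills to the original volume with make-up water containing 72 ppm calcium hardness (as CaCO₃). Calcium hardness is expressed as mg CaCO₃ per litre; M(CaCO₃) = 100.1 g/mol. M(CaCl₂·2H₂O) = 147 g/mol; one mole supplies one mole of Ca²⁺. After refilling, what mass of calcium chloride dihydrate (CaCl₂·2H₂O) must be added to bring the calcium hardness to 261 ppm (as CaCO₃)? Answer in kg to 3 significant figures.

59.5 kg

Volume: 1490 m³ = 1,490,000 L.
After draining 42% and refilling: 351 × 0.58 + 72 × 0.42 = 233.82 ppm.
Deficit to target: 261 − 233.82 = 27.18 mg/L.
As CaCO₃: 27.18 mg/L × 1,490,000 L = 40,500 g; ÷ 100.1 = 404.6 mol Ca²⁺.
Mass: 404.6 × 147 = 59,470 g.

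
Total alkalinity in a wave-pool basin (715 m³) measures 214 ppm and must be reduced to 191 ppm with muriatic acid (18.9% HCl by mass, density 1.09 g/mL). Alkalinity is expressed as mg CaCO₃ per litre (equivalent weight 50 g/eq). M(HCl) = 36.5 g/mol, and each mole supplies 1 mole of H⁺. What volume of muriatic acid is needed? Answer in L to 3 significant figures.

58.3 L

Volume: 715 m³ = 715,000 L.
Alkalinity to neutralize: (214 − 191) = 23 mg/L as CaCO₃ × 715,000 L = 16,440 g as CaCO₃.
Equivalents of H⁺ required: 16,440 ÷ 50 g/eq = 328.9 eq = 328.9 mol HCl.
Mass of HCl: 328.9 × 36.5 = 12,000 g.
Mass of 18.9% solution: 12,000 / 0.189 = 63,520 g.
Volume: 63,520 g ÷ 1.09 g/mL = 58,270 mL.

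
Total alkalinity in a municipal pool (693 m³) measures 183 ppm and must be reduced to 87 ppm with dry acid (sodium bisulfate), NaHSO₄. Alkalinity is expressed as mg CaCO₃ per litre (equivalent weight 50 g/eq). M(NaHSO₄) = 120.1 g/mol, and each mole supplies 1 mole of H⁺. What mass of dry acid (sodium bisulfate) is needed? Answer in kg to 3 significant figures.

Volume: 693 m³ = 693,000 L.
Alkalinity to neutralize: (183 − 87) = 96 mg/L as CaCO₃ × 693,000 L = 66,530 g as CaCO₃.
Equivalents of H⁺ required: 66,530 ÷ 50 g/eq = 1331 eq = 1331 mol NaHSO₄.
Mass of NaHSO₄: 1331 × 120.1 = 159,800 g.

160 kg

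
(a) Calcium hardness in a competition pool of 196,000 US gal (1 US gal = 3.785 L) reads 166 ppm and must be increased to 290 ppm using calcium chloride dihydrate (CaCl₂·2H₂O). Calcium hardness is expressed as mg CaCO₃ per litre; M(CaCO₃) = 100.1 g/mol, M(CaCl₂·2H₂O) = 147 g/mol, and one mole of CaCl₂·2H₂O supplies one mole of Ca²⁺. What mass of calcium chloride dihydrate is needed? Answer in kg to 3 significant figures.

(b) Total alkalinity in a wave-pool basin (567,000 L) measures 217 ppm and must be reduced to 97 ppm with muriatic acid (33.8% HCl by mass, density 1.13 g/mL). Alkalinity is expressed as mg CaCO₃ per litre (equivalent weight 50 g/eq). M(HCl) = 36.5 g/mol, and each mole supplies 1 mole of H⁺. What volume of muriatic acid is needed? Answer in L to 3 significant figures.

(a) 135 kg; (b) 130 L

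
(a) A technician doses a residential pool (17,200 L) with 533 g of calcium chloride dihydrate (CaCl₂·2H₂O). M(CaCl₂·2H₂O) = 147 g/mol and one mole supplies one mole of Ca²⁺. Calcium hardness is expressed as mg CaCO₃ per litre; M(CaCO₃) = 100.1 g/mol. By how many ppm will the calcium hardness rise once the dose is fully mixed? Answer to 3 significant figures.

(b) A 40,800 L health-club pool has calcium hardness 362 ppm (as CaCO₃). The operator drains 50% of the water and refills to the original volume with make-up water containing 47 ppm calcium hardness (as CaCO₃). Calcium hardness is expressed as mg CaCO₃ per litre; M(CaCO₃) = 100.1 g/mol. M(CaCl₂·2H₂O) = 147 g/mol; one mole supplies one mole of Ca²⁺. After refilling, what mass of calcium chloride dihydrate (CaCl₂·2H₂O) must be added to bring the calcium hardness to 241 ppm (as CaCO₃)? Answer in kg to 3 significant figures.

(a) 21.1 ppm; (b) 2.19 kg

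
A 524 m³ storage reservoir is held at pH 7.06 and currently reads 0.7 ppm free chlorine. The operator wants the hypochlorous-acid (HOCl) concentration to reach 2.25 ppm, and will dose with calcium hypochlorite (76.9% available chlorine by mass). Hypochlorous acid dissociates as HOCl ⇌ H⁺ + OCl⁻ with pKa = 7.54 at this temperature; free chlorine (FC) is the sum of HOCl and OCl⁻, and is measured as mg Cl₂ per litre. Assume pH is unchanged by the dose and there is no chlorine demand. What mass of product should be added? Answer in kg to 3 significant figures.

Volume: 524 m³ = 524,000 L.
[OCl⁻]/[HOCl] = 10^(pH − pKa) = 10^(7.06 − 7.54) = 0.3311; fraction as HOCl = 1/(1 + 0.3311) = 0.7512.
Free chlorine required for 2.25 ppm HOCl: 2.25 / 0.7512 = 2.995 ppm.
FC to add: 2.995 − 0.7 = 2.295 mg/L as Cl₂.
Cl₂ equivalent: 2.295 mg/L × 524,000 L = 1203 g.
Product at 76.9% available Cl: 1203 / 0.769 = 1564 g.

1.56 kg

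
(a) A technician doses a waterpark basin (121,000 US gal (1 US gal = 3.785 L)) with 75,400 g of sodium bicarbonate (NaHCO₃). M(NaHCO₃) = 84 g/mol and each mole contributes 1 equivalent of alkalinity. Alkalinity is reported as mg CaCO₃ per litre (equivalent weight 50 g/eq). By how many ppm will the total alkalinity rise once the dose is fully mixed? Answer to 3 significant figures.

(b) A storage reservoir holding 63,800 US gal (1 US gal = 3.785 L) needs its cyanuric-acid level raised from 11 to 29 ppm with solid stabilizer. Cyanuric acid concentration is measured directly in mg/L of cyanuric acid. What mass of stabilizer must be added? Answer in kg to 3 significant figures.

(a) 98.0 ppm; (b) 4.35 kg

(a) Volume: 121,000 US gal × 3.785 L/gal = 457,985 L.
(a) Moles of NaHCO₃: 75,400 g ÷ 84 g/mol = 897.6 mol → 897.6 eq of alkalinity.
(a) As CaCO₃: 897.6 eq × 50 g/eq = 44,880 g.
(a) Rise: 44,880 g / 457,985 L × 1000 = 98 mg/L.

(b) Volume: 63,800 US gal × 3.785 L/gal = 241,483 L.
(b) CYA to add: (29 − 11) = 18 mg/L × 241,483 L = 4347 g cyanuric acid.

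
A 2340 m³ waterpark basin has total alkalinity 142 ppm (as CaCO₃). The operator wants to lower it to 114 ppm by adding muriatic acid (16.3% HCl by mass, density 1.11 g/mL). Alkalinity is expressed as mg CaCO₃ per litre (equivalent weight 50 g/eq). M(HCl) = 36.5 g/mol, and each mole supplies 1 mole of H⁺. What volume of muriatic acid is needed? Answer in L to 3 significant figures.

Volume: 2340 m³ = 2,340,000 L.
Alkalinity to neutralize: (142 − 114) = 28 mg/L as CaCO₃ × 2,340,000 L = 65,520 g as CaCO₃.
Equivalents of H⁺ required: 65,520 ÷ 50 g/eq = 1310 eq = 1310 mol HCl.
Mass of HCl: 1310 × 36.5 = 47,830 g.
Mass of 16.3% solution: 47,830 / 0.163 = 293,400 g.
Volume: 293,400 g ÷ 1.11 g/mL = 264,400 mL.

264 L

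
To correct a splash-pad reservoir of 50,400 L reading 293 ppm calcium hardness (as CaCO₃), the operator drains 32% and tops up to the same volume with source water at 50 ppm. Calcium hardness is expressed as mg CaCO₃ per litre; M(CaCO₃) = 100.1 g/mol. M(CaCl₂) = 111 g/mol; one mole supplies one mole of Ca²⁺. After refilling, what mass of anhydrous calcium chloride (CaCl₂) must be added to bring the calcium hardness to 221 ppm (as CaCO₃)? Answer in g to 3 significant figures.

322 g

After draining 32% and refilling: 293 × 0.68 + 50 × 0.32 = 215.24 ppm.
Deficit to target: 221 − 215.24 = 5.76 mg/L.
As CaCO₃: 5.76 mg/L × 50,400 L = 290.3 g; ÷ 100.1 = 2.9 mol Ca²⁺.
Mass: 2.9 × 111 = 321.9 g.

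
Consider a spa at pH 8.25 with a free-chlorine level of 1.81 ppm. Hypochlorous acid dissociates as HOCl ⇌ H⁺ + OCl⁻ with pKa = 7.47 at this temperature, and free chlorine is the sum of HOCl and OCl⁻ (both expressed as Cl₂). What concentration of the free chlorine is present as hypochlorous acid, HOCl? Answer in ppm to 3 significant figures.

0.258 ppm

[OCl⁻]/[HOCl] = 10^(pH − pKa) = 10^(8.25 − 7.47) = 10^0.78 = 6.026.
Fraction as HOCl = 1 / (1 + 6.026) = 0.1423.
HOCl = 0.1423 × 1.81 ppm = 0.2576 ppm.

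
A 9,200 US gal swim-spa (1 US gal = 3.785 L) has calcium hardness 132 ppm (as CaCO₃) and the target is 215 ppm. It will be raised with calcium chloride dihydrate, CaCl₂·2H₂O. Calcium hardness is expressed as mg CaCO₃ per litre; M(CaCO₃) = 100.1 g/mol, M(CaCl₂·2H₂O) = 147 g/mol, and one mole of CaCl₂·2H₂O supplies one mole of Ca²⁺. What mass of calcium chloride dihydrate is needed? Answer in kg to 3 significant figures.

Volume: 9,200 US gal × 3.785 L/gal = 34,822 L.
Hardness to add: (215 − 132) = 83 mg/L as CaCO₃ × 34,822 L = 2890 g as CaCO₃.
Moles of Ca²⁺ (1 mol Ca²⁺ ≡ 1 mol CaCO₃): 2890 / 100.1 g/mol = 28.87 mol.
Mass of CaCl₂·2H₂O: 28.87 × 147 = 4244 g.

4.24 kg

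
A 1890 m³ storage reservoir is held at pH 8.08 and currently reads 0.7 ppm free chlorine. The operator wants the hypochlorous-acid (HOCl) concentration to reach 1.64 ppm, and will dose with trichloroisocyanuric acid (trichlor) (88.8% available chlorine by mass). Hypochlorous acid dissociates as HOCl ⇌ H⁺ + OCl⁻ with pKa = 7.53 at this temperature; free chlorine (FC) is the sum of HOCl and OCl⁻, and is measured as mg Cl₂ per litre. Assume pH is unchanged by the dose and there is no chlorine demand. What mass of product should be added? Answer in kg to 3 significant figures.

14.4 kg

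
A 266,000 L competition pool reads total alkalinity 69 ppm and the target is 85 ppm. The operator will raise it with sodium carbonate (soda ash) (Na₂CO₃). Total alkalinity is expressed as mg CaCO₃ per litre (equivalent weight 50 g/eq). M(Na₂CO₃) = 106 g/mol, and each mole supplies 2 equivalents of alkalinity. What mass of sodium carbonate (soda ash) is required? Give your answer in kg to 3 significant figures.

4.51 kg

Alkalinity to add: (85 − 69) = 16 mg/L as CaCO₃ × 266,000 L = 4256 g as CaCO₃.
Equivalents: 4256 g ÷ 50 g/eq = 85.12 eq.
Each mole of Na₂CO₃ supplies 2 eq, so 85.12 / 2 = 42.56 mol.
Mass: 42.56 mol × 106 g/mol = 4511 g.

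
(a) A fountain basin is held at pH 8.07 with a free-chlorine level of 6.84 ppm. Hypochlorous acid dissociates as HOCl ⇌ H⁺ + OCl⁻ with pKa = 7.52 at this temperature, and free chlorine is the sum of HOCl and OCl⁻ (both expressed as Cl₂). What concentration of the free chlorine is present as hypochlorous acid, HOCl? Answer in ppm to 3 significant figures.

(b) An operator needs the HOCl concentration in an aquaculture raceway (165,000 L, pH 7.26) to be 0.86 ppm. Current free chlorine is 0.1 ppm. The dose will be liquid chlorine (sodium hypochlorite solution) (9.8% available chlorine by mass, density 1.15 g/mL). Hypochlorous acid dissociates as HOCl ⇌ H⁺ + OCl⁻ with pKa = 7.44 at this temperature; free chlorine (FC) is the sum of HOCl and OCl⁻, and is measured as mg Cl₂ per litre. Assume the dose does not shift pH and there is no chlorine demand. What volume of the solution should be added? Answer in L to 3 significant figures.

(a) 1.50 ppm; (b) 1.94 L

(a) [OCl⁻]/[HOCl] = 10^(pH − pKa) = 10^(8.07 − 7.52) = 10^0.55 = 3.548.
(a) Fraction as HOCl = 1 / (1 + 3.548) = 0.2199.
(a) HOCl = 0.2199 × 6.84 ppm = 1.504 ppm.

(b) [OCl⁻]/[HOCl] = 10^(pH − pKa) = 10^(7.26 − 7.44) = 0.6607; fraction as HOCl = 1/(1 + 0.6607) = 0.6022.
(b) Free chlorine required for 0.86 ppm HOCl: 0.86 / 0.6022 = 1.428 ppm.
(b) FC to add: 1.428 − 0.1 = 1.328 mg/L as Cl₂.
(b) Cl₂ equivalent: 1.328 mg/L × 165,000 L = 219.2 g.
(b) Product at 9.8% available Cl: 219.2 / 0.098 = 2236 g.
(b) Volume: 2236 g ÷ 1.15 g/mL = 1945 mL.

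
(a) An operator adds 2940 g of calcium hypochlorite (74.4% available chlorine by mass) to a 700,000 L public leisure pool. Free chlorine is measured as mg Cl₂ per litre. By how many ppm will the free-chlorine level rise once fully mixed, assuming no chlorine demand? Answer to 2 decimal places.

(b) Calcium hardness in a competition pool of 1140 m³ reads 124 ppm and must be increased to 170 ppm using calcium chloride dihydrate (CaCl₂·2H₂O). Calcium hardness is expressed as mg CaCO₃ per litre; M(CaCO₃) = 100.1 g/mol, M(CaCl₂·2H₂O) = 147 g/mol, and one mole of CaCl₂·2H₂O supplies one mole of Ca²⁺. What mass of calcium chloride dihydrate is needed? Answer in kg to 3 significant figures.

(a) 3.12 ppm; (b) 77.0 kg

(a) Available chlorine delivered: 2940 g × 0.744 = 2187 g as Cl₂.
(a) Concentration rise: 2187 g / 700,000 L = 3.125 mg/L = 3.12 ppm.

(b) Volume: 1140 m³ = 1,140,000 L.
(b) Hardness to add: (170 − 124) = 46 mg/L as CaCO₃ × 1,140,000 L = 52,440 g as CaCO₃.
(b) Moles of Ca²⁺ (1 mol Ca²⁺ ≡ 1 mol CaCO₃): 52,440 / 100.1 g/mol = 523.9 mol.
(b) Mass of CaCl₂·2H₂O: 523.9 × 147 = 77,010 g.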